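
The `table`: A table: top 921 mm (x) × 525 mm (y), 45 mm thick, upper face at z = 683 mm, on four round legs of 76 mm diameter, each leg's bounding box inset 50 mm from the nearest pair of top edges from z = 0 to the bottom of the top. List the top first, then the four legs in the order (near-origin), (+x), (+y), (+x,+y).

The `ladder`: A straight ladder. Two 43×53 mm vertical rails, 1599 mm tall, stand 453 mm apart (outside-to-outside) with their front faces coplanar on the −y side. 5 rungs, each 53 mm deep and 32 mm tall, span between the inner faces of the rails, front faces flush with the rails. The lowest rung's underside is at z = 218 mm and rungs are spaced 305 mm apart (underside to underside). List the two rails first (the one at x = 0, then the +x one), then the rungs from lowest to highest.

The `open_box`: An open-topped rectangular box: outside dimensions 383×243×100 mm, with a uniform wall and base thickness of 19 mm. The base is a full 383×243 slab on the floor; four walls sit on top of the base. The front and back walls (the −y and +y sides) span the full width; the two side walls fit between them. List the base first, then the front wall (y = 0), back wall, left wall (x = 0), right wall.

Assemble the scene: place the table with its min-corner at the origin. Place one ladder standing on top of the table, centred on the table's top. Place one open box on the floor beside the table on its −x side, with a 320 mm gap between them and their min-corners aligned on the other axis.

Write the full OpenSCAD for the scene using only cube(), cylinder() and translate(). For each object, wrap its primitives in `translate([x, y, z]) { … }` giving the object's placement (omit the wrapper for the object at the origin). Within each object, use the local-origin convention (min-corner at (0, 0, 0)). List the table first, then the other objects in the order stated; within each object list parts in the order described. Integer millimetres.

translate([0, 0, 638]) cube([921, 525, 45]);
translate([88, 88, 0]) cylinder(h = 638, r = 38);
translate([833, 88, 0]) cylinder(h = 638, r = 38);
translate([88, 437, 0]) cylinder(h = 638, r = 38);
translate([833, 437, 0]) cylinder(h = 638, r = 38);
translate([234, 236, 683]) {
  cube([43, 53, 1599]);
  translate([410, 0, 0]) cube([43, 53, 1599]);
  translate([43, 0, 218]) cube([367, 53, 32]);
  translate([43, 0, 523]) cube([367, 53, 32]);
  translate([43, 0, 828]) cube([367, 53, 32]);
  translate([43, 0, 1133]) cube([367, 53, 32]);
  translate([43, 0, 1438]) cube([367, 53, 32]);
}
translate([-703, 0, 0]) {
  cube([383, 243, 19]);
  translate([0, 0, 19]) cube([383, 19, 81]);
  translate([0, 224, 19]) cube([383, 19, 81]);
  translate([0, 19, 19]) cube([19, 205, 81]);
  translate([364, 19, 19]) cube([19, 205, 81]);
}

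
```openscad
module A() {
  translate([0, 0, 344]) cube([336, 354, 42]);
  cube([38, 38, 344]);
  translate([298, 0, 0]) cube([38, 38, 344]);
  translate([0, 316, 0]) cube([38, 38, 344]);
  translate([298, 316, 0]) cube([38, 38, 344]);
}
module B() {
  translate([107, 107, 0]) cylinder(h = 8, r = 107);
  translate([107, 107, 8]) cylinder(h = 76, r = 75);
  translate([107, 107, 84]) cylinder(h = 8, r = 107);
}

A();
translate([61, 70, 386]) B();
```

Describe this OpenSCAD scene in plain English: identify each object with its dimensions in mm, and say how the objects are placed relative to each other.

A is a simple wooden stool: a rectangular seat 336 mm (x) by 354 mm (y), 42 mm thick, top face at z = 386 mm, on four square legs, each 38×38 mm in cross-section. The legs rest on z = 0, each flush with a corner of the seat.

B is a spool: two coaxial disc flanges of radius 107 mm and thickness 8 mm, joined by a core cylinder of radius 75 mm and height 76 mm. The lower flange rests on z = 0 and the three cylinders share a vertical axis.

The spool is on top of the stool, centred.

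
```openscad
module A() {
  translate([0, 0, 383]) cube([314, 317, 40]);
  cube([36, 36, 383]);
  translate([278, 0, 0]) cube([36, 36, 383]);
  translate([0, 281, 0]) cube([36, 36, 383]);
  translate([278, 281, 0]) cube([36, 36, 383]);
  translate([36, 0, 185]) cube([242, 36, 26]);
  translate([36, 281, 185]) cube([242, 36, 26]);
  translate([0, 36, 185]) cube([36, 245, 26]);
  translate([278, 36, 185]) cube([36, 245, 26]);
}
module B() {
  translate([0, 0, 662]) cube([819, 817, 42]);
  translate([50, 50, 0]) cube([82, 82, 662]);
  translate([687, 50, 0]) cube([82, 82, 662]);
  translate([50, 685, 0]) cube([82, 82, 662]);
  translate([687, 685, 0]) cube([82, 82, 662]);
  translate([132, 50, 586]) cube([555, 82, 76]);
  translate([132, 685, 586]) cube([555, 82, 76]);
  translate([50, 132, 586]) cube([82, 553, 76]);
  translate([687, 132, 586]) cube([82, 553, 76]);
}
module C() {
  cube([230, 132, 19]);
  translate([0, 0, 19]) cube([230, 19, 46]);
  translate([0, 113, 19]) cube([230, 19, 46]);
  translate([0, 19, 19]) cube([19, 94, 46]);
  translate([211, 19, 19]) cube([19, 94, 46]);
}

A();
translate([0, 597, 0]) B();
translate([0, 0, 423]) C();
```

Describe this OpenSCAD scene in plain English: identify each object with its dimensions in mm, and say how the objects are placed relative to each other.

A is a simple wooden stool: a rectangular seat 314 mm (x) by 317 mm (y), 40 mm thick, top face at z = 423 mm, on four square legs, each 36×36 mm in cross-section. The legs rest on z = 0, each flush with a corner of the seat. Four stretchers, 36 mm wide and 26 mm tall, connect adjacent legs with their undersides at z = 185 mm, each running between the inner faces of the legs it joins and aligned with the legs' outer faces on the other axis.

B is a rectangular dining table. The top is 819×817×42 mm with its upper surface at z = 704 mm. It stands on four 82×82 mm square legs, each inset 50 mm from the nearest pair of top edges, running from the floor to the underside of the top. Four apron rails, 82 mm thick and 76 mm tall, run between adjacent legs with their top edges flush with the underside of the top and their outer faces flush with the legs' outer faces.

C is an open storage box with external size 230×132×65 mm and wall thickness 19 mm (the base is also 19 mm thick). The base covers the whole footprint; the four walls stand on the base, with the y-facing walls full-width and the x-facing walls fitting between their inner faces.

The table is on the floor beside the stool on its +y side. The open box is on top of the stool.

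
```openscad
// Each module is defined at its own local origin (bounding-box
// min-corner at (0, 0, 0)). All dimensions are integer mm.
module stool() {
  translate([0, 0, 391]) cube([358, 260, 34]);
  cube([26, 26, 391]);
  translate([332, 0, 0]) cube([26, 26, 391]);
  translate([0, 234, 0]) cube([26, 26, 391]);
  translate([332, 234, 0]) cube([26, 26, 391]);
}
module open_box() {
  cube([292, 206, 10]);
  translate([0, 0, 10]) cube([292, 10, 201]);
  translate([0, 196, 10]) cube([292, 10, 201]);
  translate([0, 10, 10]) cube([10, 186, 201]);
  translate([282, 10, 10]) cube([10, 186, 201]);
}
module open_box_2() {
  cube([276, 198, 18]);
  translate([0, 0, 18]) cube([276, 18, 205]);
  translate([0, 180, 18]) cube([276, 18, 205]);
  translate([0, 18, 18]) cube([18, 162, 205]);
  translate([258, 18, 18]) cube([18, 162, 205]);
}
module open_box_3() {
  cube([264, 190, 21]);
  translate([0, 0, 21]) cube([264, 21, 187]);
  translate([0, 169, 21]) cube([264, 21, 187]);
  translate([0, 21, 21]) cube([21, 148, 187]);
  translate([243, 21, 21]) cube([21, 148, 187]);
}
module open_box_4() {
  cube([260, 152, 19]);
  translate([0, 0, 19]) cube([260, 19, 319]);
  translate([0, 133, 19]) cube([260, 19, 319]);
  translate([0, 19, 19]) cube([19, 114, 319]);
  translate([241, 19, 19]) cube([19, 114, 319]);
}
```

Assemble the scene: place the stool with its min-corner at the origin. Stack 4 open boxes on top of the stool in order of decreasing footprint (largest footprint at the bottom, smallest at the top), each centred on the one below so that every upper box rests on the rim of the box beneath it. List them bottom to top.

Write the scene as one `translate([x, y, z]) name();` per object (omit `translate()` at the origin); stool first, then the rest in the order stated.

stool();
translate([33, 27, 425]) open_box();
translate([41, 31, 636]) open_box_2();
translate([47, 35, 859]) open_box_3();
translate([49, 54, 1067]) open_box_4();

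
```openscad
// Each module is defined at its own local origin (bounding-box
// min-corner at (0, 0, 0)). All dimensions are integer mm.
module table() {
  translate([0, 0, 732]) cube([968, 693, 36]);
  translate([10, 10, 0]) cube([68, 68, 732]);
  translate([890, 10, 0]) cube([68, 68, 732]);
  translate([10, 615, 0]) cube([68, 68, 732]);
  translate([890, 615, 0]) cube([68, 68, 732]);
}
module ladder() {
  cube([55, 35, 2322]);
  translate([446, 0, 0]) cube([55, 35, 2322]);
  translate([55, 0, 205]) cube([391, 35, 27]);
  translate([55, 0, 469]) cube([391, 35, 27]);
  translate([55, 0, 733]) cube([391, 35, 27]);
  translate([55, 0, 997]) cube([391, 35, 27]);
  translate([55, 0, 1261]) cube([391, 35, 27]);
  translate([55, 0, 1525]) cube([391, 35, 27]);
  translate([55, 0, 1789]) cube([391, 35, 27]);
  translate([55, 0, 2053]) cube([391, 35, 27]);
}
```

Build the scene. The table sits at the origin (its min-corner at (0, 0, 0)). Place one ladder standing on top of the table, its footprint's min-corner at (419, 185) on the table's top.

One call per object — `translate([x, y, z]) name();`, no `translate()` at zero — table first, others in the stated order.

table();
translate([419, 185, 768]) ladder();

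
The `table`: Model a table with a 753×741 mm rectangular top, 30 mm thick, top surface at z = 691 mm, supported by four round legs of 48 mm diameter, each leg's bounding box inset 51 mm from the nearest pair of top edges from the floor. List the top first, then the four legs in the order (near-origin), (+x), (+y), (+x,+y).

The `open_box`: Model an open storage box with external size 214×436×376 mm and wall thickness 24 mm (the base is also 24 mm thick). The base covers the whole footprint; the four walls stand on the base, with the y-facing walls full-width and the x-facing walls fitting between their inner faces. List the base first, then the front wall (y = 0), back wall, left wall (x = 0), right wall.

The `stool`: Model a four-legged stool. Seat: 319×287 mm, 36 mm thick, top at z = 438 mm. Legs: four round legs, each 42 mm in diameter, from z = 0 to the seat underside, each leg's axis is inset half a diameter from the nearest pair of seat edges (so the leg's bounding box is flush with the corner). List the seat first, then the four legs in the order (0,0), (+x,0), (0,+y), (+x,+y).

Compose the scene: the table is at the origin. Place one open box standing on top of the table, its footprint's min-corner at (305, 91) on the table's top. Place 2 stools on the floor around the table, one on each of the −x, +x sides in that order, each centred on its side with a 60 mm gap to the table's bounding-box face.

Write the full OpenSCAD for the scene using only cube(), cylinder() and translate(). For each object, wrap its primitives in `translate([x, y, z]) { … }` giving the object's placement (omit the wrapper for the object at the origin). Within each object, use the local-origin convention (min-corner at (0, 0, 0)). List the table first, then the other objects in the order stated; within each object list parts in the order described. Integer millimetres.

translate([0, 0, 661]) cube([753, 741, 30]);
translate([75, 75, 0]) cylinder(h = 661, r = 24);
translate([678, 75, 0]) cylinder(h = 661, r = 24);
translate([75, 666, 0]) cylinder(h = 661, r = 24);
translate([678, 666, 0]) cylinder(h = 661, r = 24);
translate([305, 91, 691]) {
  cube([214, 436, 24]);
  translate([0, 0, 24]) cube([214, 24, 352]);
  translate([0, 412, 24]) cube([214, 24, 352]);
  translate([0, 24, 24]) cube([24, 388, 352]);
  translate([190, 24, 24]) cube([24, 388, 352]);
}
translate([-379, 227, 0]) {
  translate([0, 0, 402]) cube([319, 287, 36]);
  translate([21, 21, 0]) cylinder(h = 402, r = 21);
  translate([298, 21, 0]) cylinder(h = 402, r = 21);
  translate([21, 266, 0]) cylinder(h = 402, r = 21);
  translate([298, 266, 0]) cylinder(h = 402, r = 21);
}
translate([813, 227, 0]) {
  translate([0, 0, 402]) cube([319, 287, 36]);
  translate([21, 21, 0]) cylinder(h = 402, r = 21);
  translate([298, 21, 0]) cylinder(h = 402, r = 21);
  translate([21, 266, 0]) cylinder(h = 402, r = 21);
  translate([298, 266, 0]) cylinder(h = 402, r = 21);
}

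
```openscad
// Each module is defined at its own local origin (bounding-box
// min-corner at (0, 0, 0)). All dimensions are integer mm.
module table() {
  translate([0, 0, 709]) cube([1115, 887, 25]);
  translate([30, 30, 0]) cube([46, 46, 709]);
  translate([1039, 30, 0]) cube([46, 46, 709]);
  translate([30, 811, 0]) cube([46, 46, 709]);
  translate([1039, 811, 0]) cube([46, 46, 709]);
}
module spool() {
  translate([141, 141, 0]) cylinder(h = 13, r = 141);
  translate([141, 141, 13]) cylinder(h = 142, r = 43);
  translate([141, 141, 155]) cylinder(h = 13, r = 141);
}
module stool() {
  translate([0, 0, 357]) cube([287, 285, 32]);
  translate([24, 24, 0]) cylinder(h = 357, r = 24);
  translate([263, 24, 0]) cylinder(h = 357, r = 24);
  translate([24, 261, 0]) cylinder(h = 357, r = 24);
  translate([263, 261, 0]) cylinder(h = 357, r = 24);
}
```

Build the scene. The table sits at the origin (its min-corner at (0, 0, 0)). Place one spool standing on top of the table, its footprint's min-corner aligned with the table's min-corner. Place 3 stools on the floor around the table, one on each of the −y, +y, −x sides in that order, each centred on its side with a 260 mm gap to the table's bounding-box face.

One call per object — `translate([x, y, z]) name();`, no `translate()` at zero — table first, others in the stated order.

table();
translate([0, 0, 734]) spool();
translate([414, -545, 0]) stool();
translate([414, 1147, 0]) stool();
translate([-547, 301, 0]) stool();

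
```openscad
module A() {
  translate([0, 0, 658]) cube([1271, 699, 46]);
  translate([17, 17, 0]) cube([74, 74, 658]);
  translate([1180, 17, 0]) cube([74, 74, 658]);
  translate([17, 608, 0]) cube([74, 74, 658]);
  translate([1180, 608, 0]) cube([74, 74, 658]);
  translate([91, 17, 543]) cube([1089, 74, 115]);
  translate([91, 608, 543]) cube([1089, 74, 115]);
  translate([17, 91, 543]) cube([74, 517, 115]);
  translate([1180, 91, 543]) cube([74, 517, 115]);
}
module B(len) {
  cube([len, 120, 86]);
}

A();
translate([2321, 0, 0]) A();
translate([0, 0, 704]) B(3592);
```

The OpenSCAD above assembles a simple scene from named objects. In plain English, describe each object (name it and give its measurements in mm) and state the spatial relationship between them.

A is a table: top 1271 mm (x) × 699 mm (y), 46 mm thick, upper face at z = 704 mm, on four 74×74 mm square legs, each inset 17 mm from the nearest pair of top edges, running from z = 0 to the bottom of the top. Four apron rails, 74 mm thick and 115 mm tall, run between adjacent legs with their top edges flush with the underside of the top and their outer faces flush with the legs' outer faces.

B is a rectangular beam 3592 mm long (x), 120 mm deep (y), 86 mm thick (z).

The beam spans the tops of two tables placed 1050 mm apart, resting at z = 704 mm.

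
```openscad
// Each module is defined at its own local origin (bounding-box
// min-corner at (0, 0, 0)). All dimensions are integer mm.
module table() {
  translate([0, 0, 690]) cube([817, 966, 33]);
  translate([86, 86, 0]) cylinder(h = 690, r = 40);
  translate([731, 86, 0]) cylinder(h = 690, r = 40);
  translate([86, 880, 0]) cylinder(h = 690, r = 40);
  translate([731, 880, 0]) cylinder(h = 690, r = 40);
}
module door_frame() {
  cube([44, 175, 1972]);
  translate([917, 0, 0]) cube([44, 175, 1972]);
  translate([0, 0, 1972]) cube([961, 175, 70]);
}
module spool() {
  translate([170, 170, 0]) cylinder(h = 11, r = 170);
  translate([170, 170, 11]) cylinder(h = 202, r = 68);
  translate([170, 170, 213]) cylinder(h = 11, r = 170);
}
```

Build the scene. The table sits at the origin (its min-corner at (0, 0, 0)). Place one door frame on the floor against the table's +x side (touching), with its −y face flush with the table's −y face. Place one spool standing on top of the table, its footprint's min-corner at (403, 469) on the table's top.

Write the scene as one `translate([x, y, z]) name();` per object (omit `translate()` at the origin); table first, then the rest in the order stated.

table();
translate([817, 0, 0]) door_frame();
translate([403, 469, 723]) spool();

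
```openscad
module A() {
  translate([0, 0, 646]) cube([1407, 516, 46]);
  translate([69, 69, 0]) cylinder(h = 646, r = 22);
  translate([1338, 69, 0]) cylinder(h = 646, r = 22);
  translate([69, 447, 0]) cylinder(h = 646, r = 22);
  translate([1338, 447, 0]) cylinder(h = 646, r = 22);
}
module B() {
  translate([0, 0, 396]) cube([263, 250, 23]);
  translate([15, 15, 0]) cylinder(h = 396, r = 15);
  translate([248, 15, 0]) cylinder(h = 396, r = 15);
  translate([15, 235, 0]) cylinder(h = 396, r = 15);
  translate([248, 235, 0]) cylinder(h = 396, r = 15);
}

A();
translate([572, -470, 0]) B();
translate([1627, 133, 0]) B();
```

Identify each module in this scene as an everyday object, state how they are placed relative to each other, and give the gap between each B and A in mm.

Each stool's nearest face is 220 mm from the table's bounding box.

A is a table. B is a stool. Two stools sit around the table at the −y, +x sides. The gap between each stool and the table is 220 mm.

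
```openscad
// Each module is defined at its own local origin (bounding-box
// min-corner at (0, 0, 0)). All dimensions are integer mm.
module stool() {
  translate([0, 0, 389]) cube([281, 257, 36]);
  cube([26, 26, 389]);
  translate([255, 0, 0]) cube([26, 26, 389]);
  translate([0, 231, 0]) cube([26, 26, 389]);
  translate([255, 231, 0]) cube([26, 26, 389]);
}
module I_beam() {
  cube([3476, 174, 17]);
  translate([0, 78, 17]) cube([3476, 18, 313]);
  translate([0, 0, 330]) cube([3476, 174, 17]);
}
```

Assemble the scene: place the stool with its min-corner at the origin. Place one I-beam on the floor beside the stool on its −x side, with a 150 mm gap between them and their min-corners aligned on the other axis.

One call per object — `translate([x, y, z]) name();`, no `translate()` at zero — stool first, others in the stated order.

stool();
translate([-3626, 0, 0]) I_beam();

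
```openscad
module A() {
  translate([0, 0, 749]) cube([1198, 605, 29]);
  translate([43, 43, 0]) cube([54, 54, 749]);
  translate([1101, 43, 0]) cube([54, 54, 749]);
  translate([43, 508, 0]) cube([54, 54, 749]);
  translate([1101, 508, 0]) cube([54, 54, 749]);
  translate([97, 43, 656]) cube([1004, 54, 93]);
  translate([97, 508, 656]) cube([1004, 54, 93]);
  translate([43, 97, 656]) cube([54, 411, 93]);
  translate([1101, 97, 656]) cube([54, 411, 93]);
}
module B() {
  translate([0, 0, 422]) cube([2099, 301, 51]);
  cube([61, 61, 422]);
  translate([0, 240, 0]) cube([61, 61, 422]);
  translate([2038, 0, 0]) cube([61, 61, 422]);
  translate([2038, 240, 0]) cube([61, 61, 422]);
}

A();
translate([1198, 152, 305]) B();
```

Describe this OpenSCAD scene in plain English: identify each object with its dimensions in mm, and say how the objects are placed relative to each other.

A is a table with a 1198×605 mm rectangular top, 29 mm thick, top surface at z = 778 mm, supported by four 54×54 mm square legs, each inset 43 mm from the nearest pair of top edges, running from the floor. Four apron rails, 54 mm thick and 93 mm tall, run between adjacent legs with their top edges flush with the underside of the top and their outer faces flush with the legs' outer faces.

B is a long wooden bench with a 2099 mm (x) × 301 mm (y) seat, 51 mm thick, its top surface 473 mm above the floor. Four 61 mm square legs at the seat corners, flush with the edges, run from z = 0 to the seat underside.

The bench is beside the table with their tops flush at z = 778.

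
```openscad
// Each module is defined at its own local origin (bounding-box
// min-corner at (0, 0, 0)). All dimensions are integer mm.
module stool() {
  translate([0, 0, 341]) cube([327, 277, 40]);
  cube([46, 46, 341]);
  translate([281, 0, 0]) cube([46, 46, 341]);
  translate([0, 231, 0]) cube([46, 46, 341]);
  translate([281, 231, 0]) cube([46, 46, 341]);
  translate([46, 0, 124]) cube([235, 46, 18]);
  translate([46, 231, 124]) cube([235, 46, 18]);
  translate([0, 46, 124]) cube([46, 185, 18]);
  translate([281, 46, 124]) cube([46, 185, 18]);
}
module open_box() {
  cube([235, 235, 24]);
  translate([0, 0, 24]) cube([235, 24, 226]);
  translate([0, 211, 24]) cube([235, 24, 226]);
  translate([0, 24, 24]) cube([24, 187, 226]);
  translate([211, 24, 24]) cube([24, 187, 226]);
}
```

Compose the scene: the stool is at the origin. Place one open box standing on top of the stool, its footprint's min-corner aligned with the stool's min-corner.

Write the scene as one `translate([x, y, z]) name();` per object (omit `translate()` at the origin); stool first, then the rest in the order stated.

stool();
translate([0, 0, 381]) open_box();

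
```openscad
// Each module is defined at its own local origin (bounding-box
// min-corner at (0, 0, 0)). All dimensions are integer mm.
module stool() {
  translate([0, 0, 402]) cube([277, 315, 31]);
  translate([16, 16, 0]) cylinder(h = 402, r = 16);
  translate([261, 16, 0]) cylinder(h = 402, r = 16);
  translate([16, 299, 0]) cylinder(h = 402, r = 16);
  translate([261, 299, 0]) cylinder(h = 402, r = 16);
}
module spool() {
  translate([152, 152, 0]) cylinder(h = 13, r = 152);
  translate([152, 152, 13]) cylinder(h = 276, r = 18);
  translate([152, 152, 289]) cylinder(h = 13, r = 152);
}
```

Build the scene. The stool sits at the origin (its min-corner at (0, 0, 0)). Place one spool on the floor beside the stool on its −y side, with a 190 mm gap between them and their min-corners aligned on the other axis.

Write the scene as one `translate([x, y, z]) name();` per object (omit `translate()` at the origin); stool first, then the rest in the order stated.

stool();
translate([0, -494, 0]) spool();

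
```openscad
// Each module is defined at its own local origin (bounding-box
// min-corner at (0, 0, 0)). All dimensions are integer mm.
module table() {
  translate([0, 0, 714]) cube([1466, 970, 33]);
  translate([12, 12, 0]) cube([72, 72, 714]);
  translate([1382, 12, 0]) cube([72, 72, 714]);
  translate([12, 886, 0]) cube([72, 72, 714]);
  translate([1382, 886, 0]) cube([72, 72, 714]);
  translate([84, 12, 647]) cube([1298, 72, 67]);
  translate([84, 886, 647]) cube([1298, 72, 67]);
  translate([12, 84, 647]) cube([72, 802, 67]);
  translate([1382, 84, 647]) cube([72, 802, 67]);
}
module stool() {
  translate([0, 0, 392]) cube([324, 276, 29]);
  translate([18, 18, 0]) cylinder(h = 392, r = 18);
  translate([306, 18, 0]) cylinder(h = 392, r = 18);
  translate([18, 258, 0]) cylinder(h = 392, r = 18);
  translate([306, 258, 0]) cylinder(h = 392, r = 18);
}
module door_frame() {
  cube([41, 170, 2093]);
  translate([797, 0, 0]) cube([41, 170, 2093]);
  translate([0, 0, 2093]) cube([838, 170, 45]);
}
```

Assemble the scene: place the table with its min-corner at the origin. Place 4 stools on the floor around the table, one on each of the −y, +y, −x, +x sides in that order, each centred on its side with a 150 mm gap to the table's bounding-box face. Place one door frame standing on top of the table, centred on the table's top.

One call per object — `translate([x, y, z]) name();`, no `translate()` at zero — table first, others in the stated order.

table();
translate([571, -426, 0]) stool();
translate([571, 1120, 0]) stool();
translate([-474, 347, 0]) stool();
translate([1616, 347, 0]) stool();
translate([314, 400, 747]) door_frame();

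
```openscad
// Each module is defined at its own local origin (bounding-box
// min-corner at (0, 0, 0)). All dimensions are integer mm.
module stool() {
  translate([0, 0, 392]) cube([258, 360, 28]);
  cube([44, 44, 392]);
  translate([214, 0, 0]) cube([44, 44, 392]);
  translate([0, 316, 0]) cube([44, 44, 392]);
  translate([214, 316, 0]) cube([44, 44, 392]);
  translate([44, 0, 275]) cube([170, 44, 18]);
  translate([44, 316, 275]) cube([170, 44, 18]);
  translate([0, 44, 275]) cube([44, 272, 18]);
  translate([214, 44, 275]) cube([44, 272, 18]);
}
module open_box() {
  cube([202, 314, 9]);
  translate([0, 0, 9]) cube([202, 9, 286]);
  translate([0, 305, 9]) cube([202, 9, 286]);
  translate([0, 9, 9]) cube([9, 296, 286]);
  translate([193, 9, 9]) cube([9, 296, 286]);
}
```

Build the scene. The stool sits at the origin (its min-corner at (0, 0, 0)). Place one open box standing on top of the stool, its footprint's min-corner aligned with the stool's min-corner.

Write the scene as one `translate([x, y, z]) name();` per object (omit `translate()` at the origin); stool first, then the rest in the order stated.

stool();
translate([0, 0, 420]) open_box();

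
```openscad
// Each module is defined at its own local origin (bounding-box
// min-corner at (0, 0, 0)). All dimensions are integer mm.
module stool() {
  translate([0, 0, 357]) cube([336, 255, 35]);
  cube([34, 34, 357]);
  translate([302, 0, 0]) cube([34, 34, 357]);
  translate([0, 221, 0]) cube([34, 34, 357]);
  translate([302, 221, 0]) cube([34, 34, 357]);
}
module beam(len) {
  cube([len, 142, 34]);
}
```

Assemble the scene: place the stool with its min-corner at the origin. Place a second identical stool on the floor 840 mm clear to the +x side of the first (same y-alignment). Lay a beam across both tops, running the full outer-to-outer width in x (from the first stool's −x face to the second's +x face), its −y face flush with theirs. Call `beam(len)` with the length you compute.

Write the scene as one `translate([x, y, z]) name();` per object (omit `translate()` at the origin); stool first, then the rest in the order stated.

stool();
translate([1176, 0, 0]) stool();
translate([0, 0, 392]) beam(1512);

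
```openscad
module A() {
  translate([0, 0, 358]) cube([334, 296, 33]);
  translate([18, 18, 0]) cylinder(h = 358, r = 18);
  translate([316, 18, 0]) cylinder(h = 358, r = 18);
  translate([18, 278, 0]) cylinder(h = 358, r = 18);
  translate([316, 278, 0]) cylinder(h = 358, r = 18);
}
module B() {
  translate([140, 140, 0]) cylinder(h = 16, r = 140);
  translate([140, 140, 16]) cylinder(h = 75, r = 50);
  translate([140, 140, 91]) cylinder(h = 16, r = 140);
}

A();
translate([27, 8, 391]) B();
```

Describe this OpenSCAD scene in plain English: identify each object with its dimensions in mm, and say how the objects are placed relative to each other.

A is a four-legged stool. The seat is a 334×296×33 mm slab whose top surface is at z = 391 mm; four round legs, each 36 mm in diameter, run from the floor (z = 0) to the underside of the seat, each leg's axis is inset half a diameter from the nearest pair of seat edges (so the leg's bounding box is flush with the corner).

B is a spool: two coaxial disc flanges of radius 140 mm and thickness 16 mm, joined by a core cylinder of radius 50 mm and height 75 mm. The lower flange rests on z = 0 and the three cylinders share a vertical axis.

The spool is on top of the stool, centred.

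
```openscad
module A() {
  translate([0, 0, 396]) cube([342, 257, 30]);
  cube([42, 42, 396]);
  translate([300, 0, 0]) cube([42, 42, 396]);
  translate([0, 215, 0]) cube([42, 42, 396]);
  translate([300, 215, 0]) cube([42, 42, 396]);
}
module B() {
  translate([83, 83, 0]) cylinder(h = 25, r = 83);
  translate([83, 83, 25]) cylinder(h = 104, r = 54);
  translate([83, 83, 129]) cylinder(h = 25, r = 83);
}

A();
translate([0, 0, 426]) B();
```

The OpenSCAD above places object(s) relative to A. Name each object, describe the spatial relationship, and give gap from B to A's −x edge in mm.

A is a stool. B is a spool. The spool is on top of the stool. The gap from the spool to the stool's −x edge is 0 mm.

The spool's min-x is at 0; the stool's min-x is 0; gap = 0 mm.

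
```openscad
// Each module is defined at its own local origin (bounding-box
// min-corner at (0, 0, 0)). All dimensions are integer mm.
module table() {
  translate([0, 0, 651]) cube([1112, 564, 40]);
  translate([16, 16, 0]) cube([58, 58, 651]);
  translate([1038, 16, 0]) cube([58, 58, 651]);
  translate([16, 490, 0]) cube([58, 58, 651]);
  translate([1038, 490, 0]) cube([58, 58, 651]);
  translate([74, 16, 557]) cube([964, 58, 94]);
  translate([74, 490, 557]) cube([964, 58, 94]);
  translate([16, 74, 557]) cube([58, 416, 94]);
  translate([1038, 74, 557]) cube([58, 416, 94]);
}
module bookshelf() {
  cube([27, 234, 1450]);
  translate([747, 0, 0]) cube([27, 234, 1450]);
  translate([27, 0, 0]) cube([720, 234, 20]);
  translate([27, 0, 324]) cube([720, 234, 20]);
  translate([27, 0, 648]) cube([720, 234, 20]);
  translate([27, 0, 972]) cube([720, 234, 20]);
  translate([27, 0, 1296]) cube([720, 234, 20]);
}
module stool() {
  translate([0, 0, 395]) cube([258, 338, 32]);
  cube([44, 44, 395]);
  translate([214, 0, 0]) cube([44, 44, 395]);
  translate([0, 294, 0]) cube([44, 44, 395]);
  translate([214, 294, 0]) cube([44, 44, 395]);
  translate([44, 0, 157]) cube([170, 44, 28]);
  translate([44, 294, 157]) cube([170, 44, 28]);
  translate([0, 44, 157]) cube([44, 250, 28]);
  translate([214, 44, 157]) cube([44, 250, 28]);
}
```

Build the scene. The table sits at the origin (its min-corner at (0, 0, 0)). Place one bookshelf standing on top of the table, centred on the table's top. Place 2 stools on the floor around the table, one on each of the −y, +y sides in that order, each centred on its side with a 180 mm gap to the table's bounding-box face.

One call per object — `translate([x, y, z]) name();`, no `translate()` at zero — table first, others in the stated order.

table();
translate([169, 165, 691]) bookshelf();
translate([427, -518, 0]) stool();
translate([427, 744, 0]) stool();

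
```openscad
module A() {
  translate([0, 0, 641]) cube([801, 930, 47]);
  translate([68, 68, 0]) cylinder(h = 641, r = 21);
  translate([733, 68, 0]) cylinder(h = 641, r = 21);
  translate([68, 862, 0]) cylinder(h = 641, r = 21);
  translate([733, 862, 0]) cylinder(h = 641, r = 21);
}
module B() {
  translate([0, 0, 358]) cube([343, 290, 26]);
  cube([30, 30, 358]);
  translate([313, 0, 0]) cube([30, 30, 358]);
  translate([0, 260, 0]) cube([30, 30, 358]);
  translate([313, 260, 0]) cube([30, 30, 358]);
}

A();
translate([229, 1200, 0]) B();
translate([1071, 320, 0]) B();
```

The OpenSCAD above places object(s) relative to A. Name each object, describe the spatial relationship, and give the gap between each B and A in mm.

Each stool's nearest face is 270 mm from the table's bounding box.

A is a table. B is a stool. Two stools sit around the table at the +y, +x sides. The gap between each stool and the table is 270 mm.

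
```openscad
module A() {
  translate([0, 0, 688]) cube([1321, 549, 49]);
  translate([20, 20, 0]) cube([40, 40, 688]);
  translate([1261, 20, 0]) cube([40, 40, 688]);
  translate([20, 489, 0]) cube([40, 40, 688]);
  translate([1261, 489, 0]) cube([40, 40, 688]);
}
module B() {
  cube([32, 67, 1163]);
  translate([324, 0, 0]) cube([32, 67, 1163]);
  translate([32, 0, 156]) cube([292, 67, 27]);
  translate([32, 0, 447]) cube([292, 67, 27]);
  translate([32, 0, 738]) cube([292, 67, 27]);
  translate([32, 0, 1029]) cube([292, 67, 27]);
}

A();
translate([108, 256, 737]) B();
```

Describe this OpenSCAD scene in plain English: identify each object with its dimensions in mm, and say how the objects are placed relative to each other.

A is a table: top 1321 mm (x) × 549 mm (y), 49 mm thick, upper face at z = 737 mm, on four 40×40 mm square legs, each inset 20 mm from the nearest pair of top edges, running from z = 0 to the bottom of the top.

B is a straight ladder. Two 32×67 mm vertical rails, 1163 mm tall, stand 356 mm apart (outside-to-outside) with their front faces coplanar on the −y side. 4 rungs, each 67 mm deep and 27 mm tall, span between the inner faces of the rails, front faces flush with the rails. The lowest rung's underside is at z = 156 mm and rungs are spaced 291 mm apart (underside to underside).

The ladder is on top of the table.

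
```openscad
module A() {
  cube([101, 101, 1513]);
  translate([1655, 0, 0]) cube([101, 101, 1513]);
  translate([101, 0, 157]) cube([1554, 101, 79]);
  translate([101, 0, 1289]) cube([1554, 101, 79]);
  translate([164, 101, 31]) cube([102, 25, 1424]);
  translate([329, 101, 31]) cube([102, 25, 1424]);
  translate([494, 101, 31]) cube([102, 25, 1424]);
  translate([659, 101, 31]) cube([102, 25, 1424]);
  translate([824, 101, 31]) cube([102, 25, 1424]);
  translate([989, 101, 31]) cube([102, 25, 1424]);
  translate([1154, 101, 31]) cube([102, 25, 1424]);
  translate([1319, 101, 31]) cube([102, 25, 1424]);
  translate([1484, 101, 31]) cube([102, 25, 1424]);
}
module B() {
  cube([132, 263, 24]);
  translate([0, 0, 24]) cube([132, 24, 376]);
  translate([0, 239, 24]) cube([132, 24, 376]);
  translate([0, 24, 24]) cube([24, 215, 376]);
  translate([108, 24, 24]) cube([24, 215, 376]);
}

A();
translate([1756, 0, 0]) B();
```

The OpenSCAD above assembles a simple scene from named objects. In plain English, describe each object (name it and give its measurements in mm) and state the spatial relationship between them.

A is a fence section. Two 101×101 mm posts, 1513 mm tall, stand on the floor with a clear span of 1554 mm between their inner faces. Two horizontal rails of 101×79 mm section span the gap between the posts with their undersides at z = 157 mm and z = 1289 mm, flush with the posts' −y face. 9 pickets, each 102 mm wide, 25 mm thick and 1424 mm tall, are fixed to the +y face of the rails with their bottoms at z = 31 mm, evenly spaced across the span with equal gaps (rounded down to the nearest mm) at the −x end and between each pair — any rounding remainder accumulates at the +x end.

B is an open storage box with external size 132×263×400 mm and wall thickness 24 mm (the base is also 24 mm thick). The base covers the whole footprint; the four walls stand on the base, with the y-facing walls full-width and the x-facing walls fitting between their inner faces.

The open box is against the fence section's +x side, with their −y faces flush.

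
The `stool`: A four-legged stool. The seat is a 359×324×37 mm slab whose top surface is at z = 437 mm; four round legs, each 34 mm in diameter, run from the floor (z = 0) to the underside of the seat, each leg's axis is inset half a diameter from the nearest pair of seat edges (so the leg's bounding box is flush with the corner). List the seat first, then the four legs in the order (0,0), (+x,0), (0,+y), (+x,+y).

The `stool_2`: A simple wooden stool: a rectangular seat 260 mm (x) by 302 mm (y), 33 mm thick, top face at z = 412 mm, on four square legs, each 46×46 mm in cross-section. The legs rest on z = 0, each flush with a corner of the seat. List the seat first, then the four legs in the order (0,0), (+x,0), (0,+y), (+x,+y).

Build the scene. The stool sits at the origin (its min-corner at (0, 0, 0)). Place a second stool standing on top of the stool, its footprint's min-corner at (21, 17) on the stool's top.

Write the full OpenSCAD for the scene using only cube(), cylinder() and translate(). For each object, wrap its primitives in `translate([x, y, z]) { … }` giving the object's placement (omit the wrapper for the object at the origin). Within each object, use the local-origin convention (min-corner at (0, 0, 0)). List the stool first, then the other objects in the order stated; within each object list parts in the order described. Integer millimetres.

translate([0, 0, 400]) cube([359, 324, 37]);
translate([17, 17, 0]) cylinder(h = 400, r = 17);
translate([342, 17, 0]) cylinder(h = 400, r = 17);
translate([17, 307, 0]) cylinder(h = 400, r = 17);
translate([342, 307, 0]) cylinder(h = 400, r = 17);
translate([21, 17, 437]) {
  translate([0, 0, 379]) cube([260, 302, 33]);
  cube([46, 46, 379]);
  translate([214, 0, 0]) cube([46, 46, 379]);
  translate([0, 256, 0]) cube([46, 46, 379]);
  translate([214, 256, 0]) cube([46, 46, 379]);
}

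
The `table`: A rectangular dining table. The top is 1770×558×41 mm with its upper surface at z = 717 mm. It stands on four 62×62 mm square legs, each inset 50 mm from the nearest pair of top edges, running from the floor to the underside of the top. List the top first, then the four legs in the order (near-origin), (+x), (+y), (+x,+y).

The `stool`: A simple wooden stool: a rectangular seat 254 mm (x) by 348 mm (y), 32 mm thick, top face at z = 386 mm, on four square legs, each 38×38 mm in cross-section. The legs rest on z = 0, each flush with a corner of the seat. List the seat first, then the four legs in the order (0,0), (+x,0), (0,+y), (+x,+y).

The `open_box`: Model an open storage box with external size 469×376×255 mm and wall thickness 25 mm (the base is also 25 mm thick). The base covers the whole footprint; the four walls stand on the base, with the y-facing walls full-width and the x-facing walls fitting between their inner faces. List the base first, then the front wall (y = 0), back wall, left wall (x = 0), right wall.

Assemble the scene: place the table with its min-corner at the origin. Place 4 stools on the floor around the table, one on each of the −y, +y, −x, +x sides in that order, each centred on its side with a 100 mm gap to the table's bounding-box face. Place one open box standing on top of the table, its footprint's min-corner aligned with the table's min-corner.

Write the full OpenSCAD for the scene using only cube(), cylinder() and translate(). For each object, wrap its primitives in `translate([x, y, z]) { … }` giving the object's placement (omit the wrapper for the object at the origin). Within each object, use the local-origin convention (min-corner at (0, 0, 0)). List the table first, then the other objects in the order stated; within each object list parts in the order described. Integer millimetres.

translate([0, 0, 676]) cube([1770, 558, 41]);
translate([50, 50, 0]) cube([62, 62, 676]);
translate([1658, 50, 0]) cube([62, 62, 676]);
translate([50, 446, 0]) cube([62, 62, 676]);
translate([1658, 446, 0]) cube([62, 62, 676]);
translate([758, -448, 0]) {
  translate([0, 0, 354]) cube([254, 348, 32]);
  cube([38, 38, 354]);
  translate([216, 0, 0]) cube([38, 38, 354]);
  translate([0, 310, 0]) cube([38, 38, 354]);
  translate([216, 310, 0]) cube([38, 38, 354]);
}
translate([758, 658, 0]) {
  translate([0, 0, 354]) cube([254, 348, 32]);
  cube([38, 38, 354]);
  translate([216, 0, 0]) cube([38, 38, 354]);
  translate([0, 310, 0]) cube([38, 38, 354]);
  translate([216, 310, 0]) cube([38, 38, 354]);
}
translate([-354, 105, 0]) {
  translate([0, 0, 354]) cube([254, 348, 32]);
  cube([38, 38, 354]);
  translate([216, 0, 0]) cube([38, 38, 354]);
  translate([0, 310, 0]) cube([38, 38, 354]);
  translate([216, 310, 0]) cube([38, 38, 354]);
}
translate([1870, 105, 0]) {
  translate([0, 0, 354]) cube([254, 348, 32]);
  cube([38, 38, 354]);
  translate([216, 0, 0]) cube([38, 38, 354]);
  translate([0, 310, 0]) cube([38, 38, 354]);
  translate([216, 310, 0]) cube([38, 38, 354]);
}
translate([0, 0, 717]) {
  cube([469, 376, 25]);
  translate([0, 0, 25]) cube([469, 25, 230]);
  translate([0, 351, 25]) cube([469, 25, 230]);
  translate([0, 25, 25]) cube([25, 326, 230]);
  translate([444, 25, 25]) cube([25, 326, 230]);
}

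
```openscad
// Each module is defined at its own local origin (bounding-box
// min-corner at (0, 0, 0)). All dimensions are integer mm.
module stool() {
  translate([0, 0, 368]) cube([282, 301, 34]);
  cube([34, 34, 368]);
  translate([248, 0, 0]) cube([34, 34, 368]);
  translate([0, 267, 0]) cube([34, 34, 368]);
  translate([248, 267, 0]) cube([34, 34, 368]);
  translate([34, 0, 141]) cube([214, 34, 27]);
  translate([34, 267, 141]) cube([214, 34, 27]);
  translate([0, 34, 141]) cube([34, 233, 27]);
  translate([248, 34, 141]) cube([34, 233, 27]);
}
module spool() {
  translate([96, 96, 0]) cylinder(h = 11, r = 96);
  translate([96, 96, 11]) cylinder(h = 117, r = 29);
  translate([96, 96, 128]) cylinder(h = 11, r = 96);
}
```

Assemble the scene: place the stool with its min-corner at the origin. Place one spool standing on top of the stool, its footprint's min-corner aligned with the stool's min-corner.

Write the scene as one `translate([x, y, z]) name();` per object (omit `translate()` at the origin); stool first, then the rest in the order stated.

stool();
translate([0, 0, 402]) spool();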